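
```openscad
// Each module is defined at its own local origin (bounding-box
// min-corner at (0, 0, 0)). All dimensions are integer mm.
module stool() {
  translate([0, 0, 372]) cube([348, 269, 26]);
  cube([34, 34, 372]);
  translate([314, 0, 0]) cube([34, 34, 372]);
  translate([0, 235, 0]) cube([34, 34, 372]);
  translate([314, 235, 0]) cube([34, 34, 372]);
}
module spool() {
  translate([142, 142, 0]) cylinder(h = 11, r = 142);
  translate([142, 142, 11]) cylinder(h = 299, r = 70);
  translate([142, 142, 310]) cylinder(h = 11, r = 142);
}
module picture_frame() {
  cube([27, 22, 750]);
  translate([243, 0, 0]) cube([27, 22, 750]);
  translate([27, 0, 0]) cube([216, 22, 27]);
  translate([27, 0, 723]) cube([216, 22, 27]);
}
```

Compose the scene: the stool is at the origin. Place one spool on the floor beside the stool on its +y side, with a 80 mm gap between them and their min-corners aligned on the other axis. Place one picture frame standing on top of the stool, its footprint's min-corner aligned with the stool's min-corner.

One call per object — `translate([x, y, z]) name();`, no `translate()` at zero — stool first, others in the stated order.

stool();
translate([0, 349, 0]) spool();
translate([0, 0, 398]) picture_frame();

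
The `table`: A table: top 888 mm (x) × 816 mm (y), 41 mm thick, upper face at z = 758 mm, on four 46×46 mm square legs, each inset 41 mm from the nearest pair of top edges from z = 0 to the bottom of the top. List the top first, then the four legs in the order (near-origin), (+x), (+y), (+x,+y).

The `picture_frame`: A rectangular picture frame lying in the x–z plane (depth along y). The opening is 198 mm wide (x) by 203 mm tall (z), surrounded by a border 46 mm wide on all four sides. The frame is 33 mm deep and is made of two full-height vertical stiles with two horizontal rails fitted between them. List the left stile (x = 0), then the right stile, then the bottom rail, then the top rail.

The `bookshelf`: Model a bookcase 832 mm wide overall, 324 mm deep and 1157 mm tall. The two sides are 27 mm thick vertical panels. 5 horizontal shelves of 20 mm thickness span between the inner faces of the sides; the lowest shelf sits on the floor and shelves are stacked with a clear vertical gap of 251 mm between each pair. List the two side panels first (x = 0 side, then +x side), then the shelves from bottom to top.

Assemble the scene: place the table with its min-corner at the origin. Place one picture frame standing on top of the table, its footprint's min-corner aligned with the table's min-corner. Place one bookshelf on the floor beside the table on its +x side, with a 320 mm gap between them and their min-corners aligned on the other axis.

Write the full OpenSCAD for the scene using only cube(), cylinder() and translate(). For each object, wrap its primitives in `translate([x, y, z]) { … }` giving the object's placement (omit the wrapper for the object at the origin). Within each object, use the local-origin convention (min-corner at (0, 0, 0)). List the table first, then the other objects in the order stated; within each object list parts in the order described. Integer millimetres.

translate([0, 0, 717]) cube([888, 816, 41]);
translate([41, 41, 0]) cube([46, 46, 717]);
translate([801, 41, 0]) cube([46, 46, 717]);
translate([41, 729, 0]) cube([46, 46, 717]);
translate([801, 729, 0]) cube([46, 46, 717]);
translate([0, 0, 758]) {
  cube([46, 33, 295]);
  translate([244, 0, 0]) cube([46, 33, 295]);
  translate([46, 0, 0]) cube([198, 33, 46]);
  translate([46, 0, 249]) cube([198, 33, 46]);
}
translate([1208, 0, 0]) {
  cube([27, 324, 1157]);
  translate([805, 0, 0]) cube([27, 324, 1157]);
  translate([27, 0, 0]) cube([778, 324, 20]);
  translate([27, 0, 271]) cube([778, 324, 20]);
  translate([27, 0, 542]) cube([778, 324, 20]);
  translate([27, 0, 813]) cube([778, 324, 20]);
  translate([27, 0, 1084]) cube([778, 324, 20]);
}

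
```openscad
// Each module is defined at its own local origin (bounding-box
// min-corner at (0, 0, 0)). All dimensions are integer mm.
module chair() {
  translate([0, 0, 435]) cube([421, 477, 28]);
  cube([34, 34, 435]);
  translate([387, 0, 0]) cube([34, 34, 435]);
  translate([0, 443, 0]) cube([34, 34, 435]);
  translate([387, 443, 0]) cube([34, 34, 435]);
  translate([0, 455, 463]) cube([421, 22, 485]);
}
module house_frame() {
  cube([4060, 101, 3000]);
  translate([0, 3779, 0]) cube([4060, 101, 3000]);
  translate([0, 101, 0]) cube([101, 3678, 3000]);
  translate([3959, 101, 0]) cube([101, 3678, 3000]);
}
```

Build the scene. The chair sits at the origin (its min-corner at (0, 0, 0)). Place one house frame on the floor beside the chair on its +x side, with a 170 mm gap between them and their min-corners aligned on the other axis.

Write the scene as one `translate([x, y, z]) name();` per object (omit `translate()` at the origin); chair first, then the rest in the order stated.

chair();
translate([591, 0, 0]) house_frame();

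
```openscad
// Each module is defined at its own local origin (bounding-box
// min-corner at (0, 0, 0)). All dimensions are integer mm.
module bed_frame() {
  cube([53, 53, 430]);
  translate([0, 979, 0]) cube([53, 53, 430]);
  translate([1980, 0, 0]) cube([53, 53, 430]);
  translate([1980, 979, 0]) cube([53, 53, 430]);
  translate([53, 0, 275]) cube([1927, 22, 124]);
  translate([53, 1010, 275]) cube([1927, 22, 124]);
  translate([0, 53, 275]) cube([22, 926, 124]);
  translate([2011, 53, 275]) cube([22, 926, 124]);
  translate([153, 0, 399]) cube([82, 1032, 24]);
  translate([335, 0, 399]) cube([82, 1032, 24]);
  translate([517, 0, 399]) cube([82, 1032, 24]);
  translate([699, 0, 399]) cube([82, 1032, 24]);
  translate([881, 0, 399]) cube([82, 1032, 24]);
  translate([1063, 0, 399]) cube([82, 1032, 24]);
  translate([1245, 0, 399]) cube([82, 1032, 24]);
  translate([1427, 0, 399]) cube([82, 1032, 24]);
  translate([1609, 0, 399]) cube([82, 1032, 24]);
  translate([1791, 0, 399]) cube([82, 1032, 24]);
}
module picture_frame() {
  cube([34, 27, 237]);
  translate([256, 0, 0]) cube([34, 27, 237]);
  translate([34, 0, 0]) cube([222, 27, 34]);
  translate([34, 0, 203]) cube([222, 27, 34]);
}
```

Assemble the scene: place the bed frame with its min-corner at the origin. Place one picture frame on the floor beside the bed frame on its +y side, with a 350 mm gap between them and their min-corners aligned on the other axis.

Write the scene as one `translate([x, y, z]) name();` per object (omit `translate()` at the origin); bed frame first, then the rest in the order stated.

bed_frame();
translate([0, 1382, 0]) picture_frame();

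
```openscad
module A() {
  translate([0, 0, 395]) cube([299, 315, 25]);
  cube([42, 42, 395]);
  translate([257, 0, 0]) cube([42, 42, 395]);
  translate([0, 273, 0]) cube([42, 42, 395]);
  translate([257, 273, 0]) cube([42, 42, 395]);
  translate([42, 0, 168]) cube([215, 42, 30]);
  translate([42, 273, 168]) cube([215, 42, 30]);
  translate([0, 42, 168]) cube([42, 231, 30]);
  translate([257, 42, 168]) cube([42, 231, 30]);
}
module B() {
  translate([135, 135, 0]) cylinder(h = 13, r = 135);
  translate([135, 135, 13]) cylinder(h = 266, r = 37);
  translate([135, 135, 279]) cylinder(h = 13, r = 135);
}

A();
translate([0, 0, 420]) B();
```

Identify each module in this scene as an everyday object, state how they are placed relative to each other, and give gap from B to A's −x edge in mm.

A is a stool. B is a spool. The spool is on top of the stool. The gap from the spool to the stool's −x edge is 0 mm.

The spool's min-x is at 0; the stool's min-x is 0; gap = 0 mm.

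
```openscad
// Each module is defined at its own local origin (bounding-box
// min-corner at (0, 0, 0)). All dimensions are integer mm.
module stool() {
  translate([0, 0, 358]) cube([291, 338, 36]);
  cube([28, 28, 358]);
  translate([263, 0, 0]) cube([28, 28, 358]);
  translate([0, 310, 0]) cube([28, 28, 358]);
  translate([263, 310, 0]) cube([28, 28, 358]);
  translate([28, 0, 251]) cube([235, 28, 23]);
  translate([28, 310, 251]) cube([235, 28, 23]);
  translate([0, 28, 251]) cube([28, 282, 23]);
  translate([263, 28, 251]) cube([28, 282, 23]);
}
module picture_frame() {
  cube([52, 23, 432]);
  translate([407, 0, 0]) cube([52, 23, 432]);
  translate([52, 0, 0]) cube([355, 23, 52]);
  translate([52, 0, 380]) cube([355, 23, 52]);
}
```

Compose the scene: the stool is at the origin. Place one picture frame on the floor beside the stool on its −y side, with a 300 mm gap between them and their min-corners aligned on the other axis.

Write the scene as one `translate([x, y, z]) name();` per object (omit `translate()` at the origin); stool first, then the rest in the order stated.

stool();
translate([0, -323, 0]) picture_frame();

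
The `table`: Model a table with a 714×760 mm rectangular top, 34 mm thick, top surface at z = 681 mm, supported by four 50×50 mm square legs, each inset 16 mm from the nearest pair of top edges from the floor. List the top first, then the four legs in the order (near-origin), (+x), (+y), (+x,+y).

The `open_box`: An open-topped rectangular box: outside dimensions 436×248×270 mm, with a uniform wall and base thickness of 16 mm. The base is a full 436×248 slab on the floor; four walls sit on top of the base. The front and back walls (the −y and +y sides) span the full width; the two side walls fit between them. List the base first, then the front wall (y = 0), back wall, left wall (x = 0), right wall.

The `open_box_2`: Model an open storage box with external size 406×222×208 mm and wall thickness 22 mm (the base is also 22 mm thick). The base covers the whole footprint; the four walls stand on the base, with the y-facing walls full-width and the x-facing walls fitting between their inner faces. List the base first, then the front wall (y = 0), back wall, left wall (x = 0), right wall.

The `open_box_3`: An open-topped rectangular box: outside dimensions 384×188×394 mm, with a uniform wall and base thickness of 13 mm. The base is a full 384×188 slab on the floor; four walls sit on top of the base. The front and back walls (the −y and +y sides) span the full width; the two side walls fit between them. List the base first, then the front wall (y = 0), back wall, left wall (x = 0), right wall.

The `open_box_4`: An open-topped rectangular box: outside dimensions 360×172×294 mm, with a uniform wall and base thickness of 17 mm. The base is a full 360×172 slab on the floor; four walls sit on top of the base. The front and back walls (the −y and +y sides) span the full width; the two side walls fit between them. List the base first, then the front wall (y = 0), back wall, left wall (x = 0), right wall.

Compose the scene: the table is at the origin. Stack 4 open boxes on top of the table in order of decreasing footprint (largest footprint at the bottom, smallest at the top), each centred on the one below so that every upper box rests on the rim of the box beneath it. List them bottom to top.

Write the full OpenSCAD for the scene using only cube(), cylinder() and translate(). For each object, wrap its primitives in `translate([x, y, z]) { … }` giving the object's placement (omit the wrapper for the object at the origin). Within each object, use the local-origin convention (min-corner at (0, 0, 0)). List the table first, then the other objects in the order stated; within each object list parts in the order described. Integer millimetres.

translate([0, 0, 647]) cube([714, 760, 34]);
translate([16, 16, 0]) cube([50, 50, 647]);
translate([648, 16, 0]) cube([50, 50, 647]);
translate([16, 694, 0]) cube([50, 50, 647]);
translate([648, 694, 0]) cube([50, 50, 647]);
translate([139, 256, 681]) {
  cube([436, 248, 16]);
  translate([0, 0, 16]) cube([436, 16, 254]);
  translate([0, 232, 16]) cube([436, 16, 254]);
  translate([0, 16, 16]) cube([16, 216, 254]);
  translate([420, 16, 16]) cube([16, 216, 254]);
}
translate([154, 269, 951]) {
  cube([406, 222, 22]);
  translate([0, 0, 22]) cube([406, 22, 186]);
  translate([0, 200, 22]) cube([406, 22, 186]);
  translate([0, 22, 22]) cube([22, 178, 186]);
  translate([384, 22, 22]) cube([22, 178, 186]);
}
translate([165, 286, 1159]) {
  cube([384, 188, 13]);
  translate([0, 0, 13]) cube([384, 13, 381]);
  translate([0, 175, 13]) cube([384, 13, 381]);
  translate([0, 13, 13]) cube([13, 162, 381]);
  translate([371, 13, 13]) cube([13, 162, 381]);
}
translate([177, 294, 1553]) {
  cube([360, 172, 17]);
  translate([0, 0, 17]) cube([360, 17, 277]);
  translate([0, 155, 17]) cube([360, 17, 277]);
  translate([0, 17, 17]) cube([17, 138, 277]);
  translate([343, 17, 17]) cube([17, 138, 277]);
}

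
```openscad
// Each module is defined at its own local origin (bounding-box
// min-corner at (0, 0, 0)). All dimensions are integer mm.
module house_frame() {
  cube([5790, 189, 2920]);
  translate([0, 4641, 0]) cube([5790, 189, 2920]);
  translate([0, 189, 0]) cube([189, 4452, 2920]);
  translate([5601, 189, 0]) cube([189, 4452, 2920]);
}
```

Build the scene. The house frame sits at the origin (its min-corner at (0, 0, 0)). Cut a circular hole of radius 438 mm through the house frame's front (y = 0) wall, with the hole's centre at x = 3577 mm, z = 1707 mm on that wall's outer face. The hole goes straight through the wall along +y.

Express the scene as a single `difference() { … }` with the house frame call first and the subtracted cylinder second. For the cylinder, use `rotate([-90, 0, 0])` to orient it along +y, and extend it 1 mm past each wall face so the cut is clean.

difference() {
  house_frame();
  translate([3577, -1, 1707]) rotate([-90, 0, 0]) cylinder(h = 191, r = 438);
}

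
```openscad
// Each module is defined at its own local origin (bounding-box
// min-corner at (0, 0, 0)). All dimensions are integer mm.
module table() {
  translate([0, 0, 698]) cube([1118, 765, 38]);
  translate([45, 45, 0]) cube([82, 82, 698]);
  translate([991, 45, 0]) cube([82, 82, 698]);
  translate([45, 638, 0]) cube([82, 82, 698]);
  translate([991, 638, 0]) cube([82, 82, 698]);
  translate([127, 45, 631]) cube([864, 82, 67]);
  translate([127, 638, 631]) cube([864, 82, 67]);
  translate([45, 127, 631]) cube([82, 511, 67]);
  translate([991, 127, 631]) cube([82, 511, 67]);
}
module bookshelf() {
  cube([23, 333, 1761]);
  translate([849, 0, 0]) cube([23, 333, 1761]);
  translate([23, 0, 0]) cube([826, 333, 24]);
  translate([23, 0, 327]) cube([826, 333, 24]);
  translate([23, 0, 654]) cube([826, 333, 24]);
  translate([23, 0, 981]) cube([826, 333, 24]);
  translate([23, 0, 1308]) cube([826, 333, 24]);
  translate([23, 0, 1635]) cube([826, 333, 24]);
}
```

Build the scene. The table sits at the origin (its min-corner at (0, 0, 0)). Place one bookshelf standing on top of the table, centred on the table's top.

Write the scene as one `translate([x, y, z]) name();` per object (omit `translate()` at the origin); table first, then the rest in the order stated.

table();
translate([123, 216, 736]) bookshelf();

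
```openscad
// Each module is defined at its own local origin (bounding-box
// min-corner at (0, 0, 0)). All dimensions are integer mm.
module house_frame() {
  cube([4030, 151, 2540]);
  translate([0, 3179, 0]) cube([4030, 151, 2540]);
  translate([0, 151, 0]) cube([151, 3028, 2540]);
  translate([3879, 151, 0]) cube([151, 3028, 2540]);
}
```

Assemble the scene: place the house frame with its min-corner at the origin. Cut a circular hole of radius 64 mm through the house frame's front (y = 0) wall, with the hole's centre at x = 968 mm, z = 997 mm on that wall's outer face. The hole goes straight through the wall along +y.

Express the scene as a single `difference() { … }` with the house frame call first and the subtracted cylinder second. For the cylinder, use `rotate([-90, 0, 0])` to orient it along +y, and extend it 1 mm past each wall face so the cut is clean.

difference() {
  house_frame();
  translate([968, -1, 997]) rotate([-90, 0, 0]) cylinder(h = 153, r = 64);
}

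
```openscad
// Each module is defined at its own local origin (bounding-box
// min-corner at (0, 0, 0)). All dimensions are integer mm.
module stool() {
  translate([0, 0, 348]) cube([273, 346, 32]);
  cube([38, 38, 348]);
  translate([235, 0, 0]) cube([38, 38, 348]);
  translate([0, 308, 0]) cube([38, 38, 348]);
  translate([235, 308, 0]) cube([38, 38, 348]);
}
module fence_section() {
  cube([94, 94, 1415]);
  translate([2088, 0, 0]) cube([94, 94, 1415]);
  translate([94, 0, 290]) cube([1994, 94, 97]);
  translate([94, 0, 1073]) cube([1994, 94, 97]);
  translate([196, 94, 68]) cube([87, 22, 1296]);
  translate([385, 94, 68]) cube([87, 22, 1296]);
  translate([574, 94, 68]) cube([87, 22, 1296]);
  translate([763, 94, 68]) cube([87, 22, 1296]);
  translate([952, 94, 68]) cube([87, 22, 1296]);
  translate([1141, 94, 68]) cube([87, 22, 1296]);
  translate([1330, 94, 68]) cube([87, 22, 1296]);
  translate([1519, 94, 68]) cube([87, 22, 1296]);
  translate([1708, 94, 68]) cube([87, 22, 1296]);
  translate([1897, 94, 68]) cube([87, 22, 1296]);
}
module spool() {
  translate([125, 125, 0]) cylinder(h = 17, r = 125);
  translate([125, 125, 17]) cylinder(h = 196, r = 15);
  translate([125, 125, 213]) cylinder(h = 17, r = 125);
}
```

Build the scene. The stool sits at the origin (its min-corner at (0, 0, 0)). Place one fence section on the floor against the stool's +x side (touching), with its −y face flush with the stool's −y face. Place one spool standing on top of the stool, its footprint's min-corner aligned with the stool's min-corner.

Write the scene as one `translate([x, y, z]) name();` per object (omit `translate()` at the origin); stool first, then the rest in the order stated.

stool();
translate([273, 0, 0]) fence_section();
translate([0, 0, 380]) spool();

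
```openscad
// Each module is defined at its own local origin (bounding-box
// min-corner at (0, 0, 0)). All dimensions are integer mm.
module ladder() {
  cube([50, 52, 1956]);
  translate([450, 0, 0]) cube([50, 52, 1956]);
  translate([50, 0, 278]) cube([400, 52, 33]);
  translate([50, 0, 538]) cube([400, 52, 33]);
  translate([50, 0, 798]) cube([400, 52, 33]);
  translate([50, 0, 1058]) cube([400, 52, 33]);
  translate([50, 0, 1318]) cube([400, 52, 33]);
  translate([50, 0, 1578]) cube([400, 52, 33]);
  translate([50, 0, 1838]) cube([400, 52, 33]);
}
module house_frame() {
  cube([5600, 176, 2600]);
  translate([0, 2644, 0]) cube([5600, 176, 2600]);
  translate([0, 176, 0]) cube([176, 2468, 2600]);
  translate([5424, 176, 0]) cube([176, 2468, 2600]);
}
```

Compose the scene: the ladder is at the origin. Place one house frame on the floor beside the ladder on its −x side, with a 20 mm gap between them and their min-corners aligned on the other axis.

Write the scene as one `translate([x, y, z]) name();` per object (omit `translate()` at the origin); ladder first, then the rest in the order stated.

ladder();
translate([-5620, 0, 0]) house_frame();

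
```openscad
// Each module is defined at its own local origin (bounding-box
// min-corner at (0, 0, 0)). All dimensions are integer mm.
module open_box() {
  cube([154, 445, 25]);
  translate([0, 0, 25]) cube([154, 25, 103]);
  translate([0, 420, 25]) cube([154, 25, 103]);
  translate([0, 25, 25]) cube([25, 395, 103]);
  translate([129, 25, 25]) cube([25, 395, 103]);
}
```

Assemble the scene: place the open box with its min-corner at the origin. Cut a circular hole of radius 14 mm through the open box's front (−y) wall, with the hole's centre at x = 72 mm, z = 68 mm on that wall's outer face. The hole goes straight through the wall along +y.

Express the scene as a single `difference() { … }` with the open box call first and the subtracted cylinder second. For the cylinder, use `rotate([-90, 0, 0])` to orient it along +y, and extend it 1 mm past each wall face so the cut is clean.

difference() {
  open_box();
  translate([72, -1, 68]) rotate([-90, 0, 0]) cylinder(h = 27, r = 14);
}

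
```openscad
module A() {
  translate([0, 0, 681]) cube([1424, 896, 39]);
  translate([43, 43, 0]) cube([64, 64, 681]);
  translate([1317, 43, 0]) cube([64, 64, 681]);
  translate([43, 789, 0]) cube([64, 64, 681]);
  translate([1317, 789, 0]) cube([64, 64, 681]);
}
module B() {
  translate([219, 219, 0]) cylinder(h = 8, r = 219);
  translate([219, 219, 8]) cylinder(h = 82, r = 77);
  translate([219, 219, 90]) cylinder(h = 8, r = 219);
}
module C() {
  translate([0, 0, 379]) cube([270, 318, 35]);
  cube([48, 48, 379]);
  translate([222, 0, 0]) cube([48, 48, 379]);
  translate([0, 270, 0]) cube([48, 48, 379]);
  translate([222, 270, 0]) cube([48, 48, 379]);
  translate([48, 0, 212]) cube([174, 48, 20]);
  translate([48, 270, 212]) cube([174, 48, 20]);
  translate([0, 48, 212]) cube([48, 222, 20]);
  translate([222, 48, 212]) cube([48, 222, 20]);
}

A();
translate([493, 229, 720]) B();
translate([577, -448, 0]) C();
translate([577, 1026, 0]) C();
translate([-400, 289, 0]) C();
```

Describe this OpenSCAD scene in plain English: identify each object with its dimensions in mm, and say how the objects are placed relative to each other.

A is a table: top 1424 mm (x) × 896 mm (y), 39 mm thick, upper face at z = 720 mm, on four 64×64 mm square legs, each inset 43 mm from the nearest pair of top edges, running from z = 0 to the bottom of the top.

B is a spool: two coaxial disc flanges of radius 219 mm and thickness 8 mm, joined by a core cylinder of radius 77 mm and height 82 mm. The lower flange rests on z = 0 and the three cylinders share a vertical axis.

C is a simple wooden stool: a rectangular seat 270 mm (x) by 318 mm (y), 35 mm thick, top face at z = 414 mm, on four square legs, each 48×48 mm in cross-section. The legs rest on z = 0, each flush with a corner of the seat. Four stretchers, 48 mm wide and 20 mm tall, connect adjacent legs with their undersides at z = 212 mm, each running between the inner faces of the legs it joins and aligned with the legs' outer faces on the other axis.

The spool is on top of the table, centred. Three stools sit around the table at the −y, +y, −x sides.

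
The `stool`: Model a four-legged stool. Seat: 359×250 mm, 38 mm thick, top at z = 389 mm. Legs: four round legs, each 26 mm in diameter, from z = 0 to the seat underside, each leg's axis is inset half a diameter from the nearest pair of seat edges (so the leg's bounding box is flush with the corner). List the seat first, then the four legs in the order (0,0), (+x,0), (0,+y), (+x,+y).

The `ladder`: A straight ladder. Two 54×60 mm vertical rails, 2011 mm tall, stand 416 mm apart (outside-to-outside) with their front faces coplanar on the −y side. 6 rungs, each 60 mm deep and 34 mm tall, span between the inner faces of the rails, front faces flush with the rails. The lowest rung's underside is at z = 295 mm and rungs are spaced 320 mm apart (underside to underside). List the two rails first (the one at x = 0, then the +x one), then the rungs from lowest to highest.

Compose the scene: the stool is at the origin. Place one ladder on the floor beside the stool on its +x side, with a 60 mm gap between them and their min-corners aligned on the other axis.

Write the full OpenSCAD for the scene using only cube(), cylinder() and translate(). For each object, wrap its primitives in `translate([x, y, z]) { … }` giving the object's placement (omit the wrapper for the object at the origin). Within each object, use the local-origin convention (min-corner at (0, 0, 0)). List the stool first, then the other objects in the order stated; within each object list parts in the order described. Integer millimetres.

translate([0, 0, 351]) cube([359, 250, 38]);
translate([13, 13, 0]) cylinder(h = 351, r = 13);
translate([346, 13, 0]) cylinder(h = 351, r = 13);
translate([13, 237, 0]) cylinder(h = 351, r = 13);
translate([346, 237, 0]) cylinder(h = 351, r = 13);
translate([419, 0, 0]) {
  cube([54, 60, 2011]);
  translate([362, 0, 0]) cube([54, 60, 2011]);
  translate([54, 0, 295]) cube([308, 60, 34]);
  translate([54, 0, 615]) cube([308, 60, 34]);
  translate([54, 0, 935]) cube([308, 60, 34]);
  translate([54, 0, 1255]) cube([308, 60, 34]);
  translate([54, 0, 1575]) cube([308, 60, 34]);
  translate([54, 0, 1895]) cube([308, 60, 34]);
}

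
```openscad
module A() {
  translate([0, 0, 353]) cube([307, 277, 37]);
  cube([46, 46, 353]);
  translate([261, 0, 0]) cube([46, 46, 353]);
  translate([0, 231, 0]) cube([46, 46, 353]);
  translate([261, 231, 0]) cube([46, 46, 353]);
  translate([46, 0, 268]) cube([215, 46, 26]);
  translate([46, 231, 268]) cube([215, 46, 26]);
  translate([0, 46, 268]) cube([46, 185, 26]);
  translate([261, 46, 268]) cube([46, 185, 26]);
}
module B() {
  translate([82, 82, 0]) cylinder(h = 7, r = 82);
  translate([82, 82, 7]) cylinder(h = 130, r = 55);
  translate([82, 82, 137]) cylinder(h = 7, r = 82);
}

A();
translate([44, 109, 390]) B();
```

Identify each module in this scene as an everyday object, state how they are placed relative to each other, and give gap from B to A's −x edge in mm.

A is a stool. B is a spool. The spool is on top of the stool. The gap from the spool to the stool's −x edge is 44 mm.

The spool's min-x is at 44; the stool's min-x is 0; gap = 44 mm.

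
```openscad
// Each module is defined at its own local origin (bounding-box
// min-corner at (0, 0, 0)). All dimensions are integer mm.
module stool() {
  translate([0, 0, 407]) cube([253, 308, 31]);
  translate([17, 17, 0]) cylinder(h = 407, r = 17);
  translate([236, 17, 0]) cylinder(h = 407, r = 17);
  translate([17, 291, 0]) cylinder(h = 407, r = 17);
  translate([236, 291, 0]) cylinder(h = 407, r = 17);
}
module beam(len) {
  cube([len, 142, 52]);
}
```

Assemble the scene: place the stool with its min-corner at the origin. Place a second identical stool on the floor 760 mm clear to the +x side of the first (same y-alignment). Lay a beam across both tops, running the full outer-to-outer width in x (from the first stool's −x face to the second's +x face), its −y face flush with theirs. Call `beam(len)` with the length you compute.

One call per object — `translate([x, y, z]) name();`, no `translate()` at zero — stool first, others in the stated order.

stool();
translate([1013, 0, 0]) stool();
translate([0, 0, 438]) beam(1266);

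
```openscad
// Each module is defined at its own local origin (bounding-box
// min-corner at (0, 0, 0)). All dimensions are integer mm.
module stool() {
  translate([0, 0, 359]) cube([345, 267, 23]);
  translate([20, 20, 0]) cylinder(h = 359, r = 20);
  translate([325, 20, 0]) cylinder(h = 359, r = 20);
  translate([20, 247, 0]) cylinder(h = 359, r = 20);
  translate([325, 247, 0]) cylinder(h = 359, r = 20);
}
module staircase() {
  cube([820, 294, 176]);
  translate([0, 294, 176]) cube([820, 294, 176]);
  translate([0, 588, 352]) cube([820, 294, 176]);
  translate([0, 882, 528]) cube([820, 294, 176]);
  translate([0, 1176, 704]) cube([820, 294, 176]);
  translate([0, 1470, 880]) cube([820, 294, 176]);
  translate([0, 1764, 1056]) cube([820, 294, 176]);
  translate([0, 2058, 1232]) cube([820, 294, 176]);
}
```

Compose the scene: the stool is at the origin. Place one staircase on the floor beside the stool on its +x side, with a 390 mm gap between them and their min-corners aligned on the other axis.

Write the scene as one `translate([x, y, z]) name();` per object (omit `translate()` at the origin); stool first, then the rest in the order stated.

stool();
translate([735, 0, 0]) staircase();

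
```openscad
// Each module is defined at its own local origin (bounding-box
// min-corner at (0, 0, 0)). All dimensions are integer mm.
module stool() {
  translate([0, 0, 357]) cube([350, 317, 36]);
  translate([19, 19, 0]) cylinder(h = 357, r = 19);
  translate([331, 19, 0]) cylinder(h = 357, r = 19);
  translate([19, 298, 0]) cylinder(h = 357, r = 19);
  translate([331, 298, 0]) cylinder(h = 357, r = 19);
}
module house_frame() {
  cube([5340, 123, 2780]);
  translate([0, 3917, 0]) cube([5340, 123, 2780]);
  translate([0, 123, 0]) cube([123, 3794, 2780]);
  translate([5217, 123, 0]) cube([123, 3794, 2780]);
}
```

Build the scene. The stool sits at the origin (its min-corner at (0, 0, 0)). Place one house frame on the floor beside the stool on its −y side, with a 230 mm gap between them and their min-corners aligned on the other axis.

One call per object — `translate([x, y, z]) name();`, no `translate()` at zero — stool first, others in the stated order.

stool();
translate([0, -4270, 0]) house_frame();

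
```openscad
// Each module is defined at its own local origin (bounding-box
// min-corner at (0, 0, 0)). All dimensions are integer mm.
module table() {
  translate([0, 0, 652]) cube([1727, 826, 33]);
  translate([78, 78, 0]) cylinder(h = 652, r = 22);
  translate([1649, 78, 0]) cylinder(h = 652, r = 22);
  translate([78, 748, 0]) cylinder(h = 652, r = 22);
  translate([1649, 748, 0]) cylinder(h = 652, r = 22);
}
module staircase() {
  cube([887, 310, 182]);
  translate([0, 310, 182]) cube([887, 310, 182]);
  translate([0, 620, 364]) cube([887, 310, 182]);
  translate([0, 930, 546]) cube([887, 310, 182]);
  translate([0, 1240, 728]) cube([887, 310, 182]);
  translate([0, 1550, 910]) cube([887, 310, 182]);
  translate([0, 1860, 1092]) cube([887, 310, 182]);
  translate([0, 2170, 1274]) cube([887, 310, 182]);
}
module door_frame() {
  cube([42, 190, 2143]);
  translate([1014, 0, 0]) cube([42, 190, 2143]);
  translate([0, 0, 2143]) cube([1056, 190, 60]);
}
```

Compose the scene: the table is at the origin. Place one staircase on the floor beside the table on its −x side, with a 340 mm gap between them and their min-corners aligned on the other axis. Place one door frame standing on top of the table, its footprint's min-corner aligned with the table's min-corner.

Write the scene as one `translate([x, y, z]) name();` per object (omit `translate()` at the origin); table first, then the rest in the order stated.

table();
translate([-1227, 0, 0]) staircase();
translate([0, 0, 685]) door_frame();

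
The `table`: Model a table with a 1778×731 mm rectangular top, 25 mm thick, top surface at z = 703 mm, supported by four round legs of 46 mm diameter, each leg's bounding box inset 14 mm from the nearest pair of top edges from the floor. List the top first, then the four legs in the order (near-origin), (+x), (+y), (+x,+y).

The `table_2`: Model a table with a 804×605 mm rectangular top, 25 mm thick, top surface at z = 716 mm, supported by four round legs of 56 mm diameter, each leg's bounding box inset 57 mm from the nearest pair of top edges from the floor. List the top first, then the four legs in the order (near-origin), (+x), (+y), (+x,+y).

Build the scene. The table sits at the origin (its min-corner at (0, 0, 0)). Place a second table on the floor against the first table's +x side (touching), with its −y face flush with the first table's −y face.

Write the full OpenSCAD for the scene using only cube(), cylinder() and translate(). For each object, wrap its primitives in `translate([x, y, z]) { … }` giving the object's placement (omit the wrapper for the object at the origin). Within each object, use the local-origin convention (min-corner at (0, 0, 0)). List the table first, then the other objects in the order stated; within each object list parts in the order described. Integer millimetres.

translate([0, 0, 678]) cube([1778, 731, 25]);
translate([37, 37, 0]) cylinder(h = 678, r = 23);
translate([1741, 37, 0]) cylinder(h = 678, r = 23);
translate([37, 694, 0]) cylinder(h = 678, r = 23);
translate([1741, 694, 0]) cylinder(h = 678, r = 23);
translate([1778, 0, 0]) {
  translate([0, 0, 691]) cube([804, 605, 25]);
  translate([85, 85, 0]) cylinder(h = 691, r = 28);
  translate([719, 85, 0]) cylinder(h = 691, r = 28);
  translate([85, 520, 0]) cylinder(h = 691, r = 28);
  translate([719, 520, 0]) cylinder(h = 691, r = 28);
}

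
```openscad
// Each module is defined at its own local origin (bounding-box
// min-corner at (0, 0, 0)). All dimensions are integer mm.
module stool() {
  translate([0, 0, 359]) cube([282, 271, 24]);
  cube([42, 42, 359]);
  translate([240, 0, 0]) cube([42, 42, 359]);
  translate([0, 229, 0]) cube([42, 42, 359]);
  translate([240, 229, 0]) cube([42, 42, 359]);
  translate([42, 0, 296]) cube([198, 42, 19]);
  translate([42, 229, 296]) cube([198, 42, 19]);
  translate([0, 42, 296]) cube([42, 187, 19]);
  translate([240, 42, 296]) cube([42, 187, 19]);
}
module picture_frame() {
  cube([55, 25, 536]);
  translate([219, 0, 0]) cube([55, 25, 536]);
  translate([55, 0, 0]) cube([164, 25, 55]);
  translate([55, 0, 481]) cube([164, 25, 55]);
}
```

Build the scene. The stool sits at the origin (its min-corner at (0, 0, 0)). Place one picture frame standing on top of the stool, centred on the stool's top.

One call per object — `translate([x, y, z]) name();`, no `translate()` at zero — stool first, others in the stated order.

stool();
translate([4, 123, 383]) picture_frame();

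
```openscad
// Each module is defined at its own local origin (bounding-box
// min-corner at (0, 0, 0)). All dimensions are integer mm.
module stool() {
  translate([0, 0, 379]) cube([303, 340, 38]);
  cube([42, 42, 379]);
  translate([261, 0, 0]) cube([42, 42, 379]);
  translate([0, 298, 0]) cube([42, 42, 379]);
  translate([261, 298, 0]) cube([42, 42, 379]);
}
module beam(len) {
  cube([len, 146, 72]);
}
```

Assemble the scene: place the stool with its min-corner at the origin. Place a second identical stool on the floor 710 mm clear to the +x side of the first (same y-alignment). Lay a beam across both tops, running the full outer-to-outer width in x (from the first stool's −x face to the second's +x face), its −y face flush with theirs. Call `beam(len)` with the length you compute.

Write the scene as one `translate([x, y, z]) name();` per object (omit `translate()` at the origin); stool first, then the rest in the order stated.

stool();
translate([1013, 0, 0]) stool();
translate([0, 0, 417]) beam(1316);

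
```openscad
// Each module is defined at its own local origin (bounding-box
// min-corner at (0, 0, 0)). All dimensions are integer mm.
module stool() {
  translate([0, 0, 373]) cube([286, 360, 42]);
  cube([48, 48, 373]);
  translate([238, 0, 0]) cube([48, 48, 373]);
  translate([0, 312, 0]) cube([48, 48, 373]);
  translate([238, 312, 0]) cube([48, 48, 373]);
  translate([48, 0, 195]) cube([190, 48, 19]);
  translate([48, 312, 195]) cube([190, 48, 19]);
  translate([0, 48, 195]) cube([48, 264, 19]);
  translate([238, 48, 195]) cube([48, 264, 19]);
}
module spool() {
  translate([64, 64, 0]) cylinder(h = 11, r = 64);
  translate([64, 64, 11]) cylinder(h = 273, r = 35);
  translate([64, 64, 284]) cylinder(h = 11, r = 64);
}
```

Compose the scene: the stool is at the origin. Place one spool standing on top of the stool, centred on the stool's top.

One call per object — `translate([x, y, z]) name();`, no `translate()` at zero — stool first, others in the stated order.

stool();
translate([79, 116, 415]) spool();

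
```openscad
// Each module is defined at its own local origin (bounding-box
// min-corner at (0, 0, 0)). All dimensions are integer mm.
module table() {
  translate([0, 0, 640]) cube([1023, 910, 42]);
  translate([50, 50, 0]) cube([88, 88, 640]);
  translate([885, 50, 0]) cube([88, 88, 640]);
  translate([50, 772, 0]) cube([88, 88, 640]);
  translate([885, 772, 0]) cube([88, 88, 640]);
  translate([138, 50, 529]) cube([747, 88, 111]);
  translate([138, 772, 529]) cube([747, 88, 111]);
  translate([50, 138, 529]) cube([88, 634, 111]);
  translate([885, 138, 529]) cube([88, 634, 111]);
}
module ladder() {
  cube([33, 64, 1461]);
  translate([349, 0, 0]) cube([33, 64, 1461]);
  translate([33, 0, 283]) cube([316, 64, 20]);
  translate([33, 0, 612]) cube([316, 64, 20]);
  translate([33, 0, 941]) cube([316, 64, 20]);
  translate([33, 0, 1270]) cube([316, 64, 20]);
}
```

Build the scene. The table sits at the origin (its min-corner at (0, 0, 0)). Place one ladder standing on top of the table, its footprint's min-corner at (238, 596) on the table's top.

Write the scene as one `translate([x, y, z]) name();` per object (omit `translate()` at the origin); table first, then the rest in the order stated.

table();
translate([238, 596, 682]) ladder();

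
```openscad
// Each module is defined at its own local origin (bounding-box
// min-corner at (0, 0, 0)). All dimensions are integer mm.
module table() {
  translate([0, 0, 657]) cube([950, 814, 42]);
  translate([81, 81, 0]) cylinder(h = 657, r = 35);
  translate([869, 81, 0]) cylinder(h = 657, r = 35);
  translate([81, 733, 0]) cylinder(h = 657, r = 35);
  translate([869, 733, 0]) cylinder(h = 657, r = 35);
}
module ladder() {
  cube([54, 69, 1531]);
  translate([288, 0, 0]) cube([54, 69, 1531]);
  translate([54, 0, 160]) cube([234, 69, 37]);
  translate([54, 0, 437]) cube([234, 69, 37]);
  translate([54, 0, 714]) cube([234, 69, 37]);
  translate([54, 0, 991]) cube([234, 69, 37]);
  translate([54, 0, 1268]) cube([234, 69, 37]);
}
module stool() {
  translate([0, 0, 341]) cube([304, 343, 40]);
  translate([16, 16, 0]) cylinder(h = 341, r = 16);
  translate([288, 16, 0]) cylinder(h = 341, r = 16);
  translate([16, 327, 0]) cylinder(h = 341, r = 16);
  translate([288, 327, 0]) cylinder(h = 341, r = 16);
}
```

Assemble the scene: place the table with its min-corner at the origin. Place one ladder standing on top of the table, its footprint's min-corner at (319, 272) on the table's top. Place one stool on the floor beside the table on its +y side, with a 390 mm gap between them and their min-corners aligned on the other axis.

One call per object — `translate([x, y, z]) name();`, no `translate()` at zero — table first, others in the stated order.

table();
translate([319, 272, 699]) ladder();
translate([0, 1204, 0]) stool();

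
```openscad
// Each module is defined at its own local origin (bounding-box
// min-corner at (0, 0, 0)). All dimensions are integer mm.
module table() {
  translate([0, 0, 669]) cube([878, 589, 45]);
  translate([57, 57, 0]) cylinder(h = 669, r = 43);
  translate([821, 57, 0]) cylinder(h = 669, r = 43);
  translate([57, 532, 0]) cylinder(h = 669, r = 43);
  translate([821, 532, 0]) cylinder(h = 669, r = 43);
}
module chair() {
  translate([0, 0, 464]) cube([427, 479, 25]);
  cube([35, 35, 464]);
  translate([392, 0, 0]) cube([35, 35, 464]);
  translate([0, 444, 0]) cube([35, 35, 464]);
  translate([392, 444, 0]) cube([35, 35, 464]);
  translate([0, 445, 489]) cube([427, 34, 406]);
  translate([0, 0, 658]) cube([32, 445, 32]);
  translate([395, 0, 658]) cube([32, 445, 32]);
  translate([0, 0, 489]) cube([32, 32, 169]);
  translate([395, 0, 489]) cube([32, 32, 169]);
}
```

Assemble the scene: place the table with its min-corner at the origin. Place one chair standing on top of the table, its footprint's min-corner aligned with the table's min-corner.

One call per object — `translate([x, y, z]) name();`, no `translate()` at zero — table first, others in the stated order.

table();
translate([0, 0, 714]) chair();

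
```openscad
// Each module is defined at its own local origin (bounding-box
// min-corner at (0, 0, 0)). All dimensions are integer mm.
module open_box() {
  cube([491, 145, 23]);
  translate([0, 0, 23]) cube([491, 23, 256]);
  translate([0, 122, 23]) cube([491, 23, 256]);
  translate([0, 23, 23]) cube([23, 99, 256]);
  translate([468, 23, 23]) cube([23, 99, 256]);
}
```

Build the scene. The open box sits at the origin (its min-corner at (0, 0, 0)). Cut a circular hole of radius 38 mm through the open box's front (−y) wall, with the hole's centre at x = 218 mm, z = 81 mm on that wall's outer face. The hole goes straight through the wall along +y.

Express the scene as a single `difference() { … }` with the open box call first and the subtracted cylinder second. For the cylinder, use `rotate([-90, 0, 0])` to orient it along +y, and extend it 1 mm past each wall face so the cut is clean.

difference() {
  open_box();
  translate([218, -1, 81]) rotate([-90, 0, 0]) cylinder(h = 25, r = 38);
}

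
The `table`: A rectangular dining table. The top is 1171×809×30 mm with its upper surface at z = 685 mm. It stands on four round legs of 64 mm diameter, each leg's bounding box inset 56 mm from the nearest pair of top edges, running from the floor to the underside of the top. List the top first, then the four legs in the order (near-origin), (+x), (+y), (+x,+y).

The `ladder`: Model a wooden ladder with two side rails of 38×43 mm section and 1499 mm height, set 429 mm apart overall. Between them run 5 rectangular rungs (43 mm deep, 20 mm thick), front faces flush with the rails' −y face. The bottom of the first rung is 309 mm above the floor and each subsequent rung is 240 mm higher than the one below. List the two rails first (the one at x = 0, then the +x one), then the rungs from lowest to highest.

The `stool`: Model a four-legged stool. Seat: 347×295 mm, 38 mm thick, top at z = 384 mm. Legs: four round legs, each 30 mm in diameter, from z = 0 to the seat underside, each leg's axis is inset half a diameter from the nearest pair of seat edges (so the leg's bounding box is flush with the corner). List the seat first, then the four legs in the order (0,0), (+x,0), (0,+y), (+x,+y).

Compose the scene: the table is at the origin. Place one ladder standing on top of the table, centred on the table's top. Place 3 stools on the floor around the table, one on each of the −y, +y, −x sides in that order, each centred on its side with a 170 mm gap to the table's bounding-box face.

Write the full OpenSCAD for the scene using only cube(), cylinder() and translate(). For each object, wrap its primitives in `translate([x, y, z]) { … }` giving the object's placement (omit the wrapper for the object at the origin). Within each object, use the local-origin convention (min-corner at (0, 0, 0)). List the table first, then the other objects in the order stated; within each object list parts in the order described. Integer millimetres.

translate([0, 0, 655]) cube([1171, 809, 30]);
translate([88, 88, 0]) cylinder(h = 655, r = 32);
translate([1083, 88, 0]) cylinder(h = 655, r = 32);
translate([88, 721, 0]) cylinder(h = 655, r = 32);
translate([1083, 721, 0]) cylinder(h = 655, r = 32);
translate([371, 383, 685]) {
  cube([38, 43, 1499]);
  translate([391, 0, 0]) cube([38, 43, 1499]);
  translate([38, 0, 309]) cube([353, 43, 20]);
  translate([38, 0, 549]) cube([353, 43, 20]);
  translate([38, 0, 789]) cube([353, 43, 20]);
  translate([38, 0, 1029]) cube([353, 43, 20]);
  translate([38, 0, 1269]) cube([353, 43, 20]);
}
translate([412, -465, 0]) {
  translate([0, 0, 346]) cube([347, 295, 38]);
  translate([15, 15, 0]) cylinder(h = 346, r = 15);
  translate([332, 15, 0]) cylinder(h = 346, r = 15);
  translate([15, 280, 0]) cylinder(h = 346, r = 15);
  translate([332, 280, 0]) cylinder(h = 346, r = 15);
}
translate([412, 979, 0]) {
  translate([0, 0, 346]) cube([347, 295, 38]);
  translate([15, 15, 0]) cylinder(h = 346, r = 15);
  translate([332, 15, 0]) cylinder(h = 346, r = 15);
  translate([15, 280, 0]) cylinder(h = 346, r = 15);
  translate([332, 280, 0]) cylinder(h = 346, r = 15);
}
translate([-517, 257, 0]) {
  translate([0, 0, 346]) cube([347, 295, 38]);
  translate([15, 15, 0]) cylinder(h = 346, r = 15);
  translate([332, 15, 0]) cylinder(h = 346, r = 15);
  translate([15, 280, 0]) cylinder(h = 346, r = 15);
  translate([332, 280, 0]) cylinder(h = 346, r = 15);
}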